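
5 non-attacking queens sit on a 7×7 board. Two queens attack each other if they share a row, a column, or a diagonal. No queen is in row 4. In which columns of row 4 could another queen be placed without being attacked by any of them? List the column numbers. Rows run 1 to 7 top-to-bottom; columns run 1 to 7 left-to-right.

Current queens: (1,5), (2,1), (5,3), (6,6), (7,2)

(1,5) attacks row 4 at column 5 and diagonals 2.
(2,1) attacks row 4 at column 1 and diagonals 3.
(5,3) attacks row 4 at column 3 and diagonals 2, 4.
(6,6) attacks row 4 at column 6 and diagonals 4.
(7,2) attacks row 4 at column 2 and diagonals 5.
Attacked columns: {1, 2, 3, 4, 5, 6}. Safe: {7}.

columns 7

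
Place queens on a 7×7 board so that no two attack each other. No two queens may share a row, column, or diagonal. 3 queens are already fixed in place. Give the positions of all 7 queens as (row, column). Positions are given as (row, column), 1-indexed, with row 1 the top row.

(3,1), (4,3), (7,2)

(1,4) (2,6) (3,1) (4,3) (5,5) (6,7) (7,2)

Row 1: attacked by (3,1)→{1,3}; (4,3)→{3,6}; (7,2)→{2}. Safe: 4, 5, 7. Place at column 4.
Row 2: attacked by (1,4)→{3,4,5}; (3,1)→{1,2}; (4,3)→{1,3,5}; (7,2)→{2,7}. Safe: 6. Place at column 6.
Row 5: attacked by (1,4)→{4}; (2,6)→{3,6}; (3,1)→{1,3}; (4,3)→{2,3,4}; (7,2)→{2,4}. Safe: 5, 7. Place at column 5.
Row 6: attacked by (1,4)→{4}; (2,6)→{2,6}; (3,1)→{1,4}; (4,3)→{1,3,5}; (5,5)→{4,5,6}; (7,2)→{1,2,3}. Safe: 7. Place at column 7.
Columns [4, 6, 1, 3, 5, 7, 2], r−c [-3, -4, 2, 1, 0, -1, 5], r+c [5, 8, 4, 7, 10, 13, 9] are all distinct, so no two queens attack.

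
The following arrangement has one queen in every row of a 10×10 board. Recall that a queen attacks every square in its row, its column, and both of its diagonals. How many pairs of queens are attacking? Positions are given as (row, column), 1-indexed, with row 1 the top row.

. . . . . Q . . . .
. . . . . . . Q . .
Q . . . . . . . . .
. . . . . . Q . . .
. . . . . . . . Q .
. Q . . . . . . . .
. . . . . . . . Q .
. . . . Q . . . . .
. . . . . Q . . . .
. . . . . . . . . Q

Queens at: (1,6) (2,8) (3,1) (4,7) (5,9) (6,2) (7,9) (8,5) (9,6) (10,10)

3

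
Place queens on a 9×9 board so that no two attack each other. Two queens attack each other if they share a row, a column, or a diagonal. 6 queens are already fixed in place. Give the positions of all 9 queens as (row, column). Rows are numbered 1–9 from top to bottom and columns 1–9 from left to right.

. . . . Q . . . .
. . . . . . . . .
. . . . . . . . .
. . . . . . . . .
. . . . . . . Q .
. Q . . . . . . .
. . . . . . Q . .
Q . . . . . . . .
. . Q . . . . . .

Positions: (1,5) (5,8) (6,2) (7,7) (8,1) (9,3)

Row 2: attacked by (1,5)→{4,5,6}; (5,8)→{5,8}; (6,2)→{2,6}; (7,7)→{2,7}; (8,1)→{1,7}; (9,3)→{3}. Safe: 9. Place at column 9.
Row 3: attacked by (1,5)→{3,5,7}; (2,9)→{8,9}; (5,8)→{6,8}; (6,2)→{2,5}; (7,7)→{3,7}; (8,1)→{1,6}; (9,3)→{3,9}. Safe: 4. Place at column 4.
Row 4: attacked by (1,5)→{2,5,8}; (2,9)→{7,9}; (3,4)→{3,4,5}; (5,8)→{7,8,9}; (6,2)→{2,4}; (7,7)→{4,7}; (8,1)→{1,5}; (9,3)→{3,8}. Safe: 6. Place at column 6.
Columns [5, 9, 4, 6, 8, 2, 7, 1, 3], r−c [-4, -7, -1, -2, -3, 4, 0, 7, 6], r+c [6, 11, 7, 10, 13, 8, 14, 9, 12] are all distinct, so no two queens attack.

(1,5) (2,9) (3,4) (4,6) (5,8) (6,2) (7,7) (8,1) (9,3)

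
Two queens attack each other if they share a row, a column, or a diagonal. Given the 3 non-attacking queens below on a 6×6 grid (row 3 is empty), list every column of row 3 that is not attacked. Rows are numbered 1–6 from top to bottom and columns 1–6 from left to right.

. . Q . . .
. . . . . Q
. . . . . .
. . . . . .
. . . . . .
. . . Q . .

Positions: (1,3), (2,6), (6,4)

(1,3) attacks row 3 at column 3 and diagonals 1, 5.
(2,6) attacks row 3 at column 6 and diagonals 5.
(6,4) attacks row 3 at column 4 and diagonals 1.
Attacked columns: {1, 3, 4, 5, 6}. Safe: {2}.

columns 2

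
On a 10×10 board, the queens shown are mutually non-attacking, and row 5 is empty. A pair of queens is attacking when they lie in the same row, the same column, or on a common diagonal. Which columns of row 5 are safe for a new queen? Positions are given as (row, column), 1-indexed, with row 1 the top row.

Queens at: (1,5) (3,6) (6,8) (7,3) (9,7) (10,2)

columns 10

(1,5) attacks row 5 at column 5 and diagonals 1, 9.
(3,6) attacks row 5 at column 6 and diagonals 4, 8.
(6,8) attacks row 5 at column 8 and diagonals 7, 9.
(7,3) attacks row 5 at column 3 and diagonals 1, 5.
(9,7) attacks row 5 at column 7 and diagonals 3.
(10,2) attacks row 5 at column 2 and diagonals 7.
Attacked columns: {1, 2, 3, 4, 5, 6, 7, 8, 9}. Safe: {10}.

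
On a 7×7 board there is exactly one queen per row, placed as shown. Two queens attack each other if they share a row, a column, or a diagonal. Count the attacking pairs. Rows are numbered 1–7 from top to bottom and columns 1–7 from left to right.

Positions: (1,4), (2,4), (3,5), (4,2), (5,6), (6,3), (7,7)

Same column: (1,4)–(2,4) (column 4).
Same diagonal: (2,4)–(3,5) (|2−3| = |4−5| = 1); (2,4)–(4,2) (|2−4| = |4−2| = 2).
Total attacking pairs: 3.

3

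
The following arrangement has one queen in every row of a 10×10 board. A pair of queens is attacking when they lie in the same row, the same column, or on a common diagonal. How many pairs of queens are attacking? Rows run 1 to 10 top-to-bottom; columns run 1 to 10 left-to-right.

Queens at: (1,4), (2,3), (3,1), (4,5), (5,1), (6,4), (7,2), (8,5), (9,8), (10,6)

Same column: (1,4)–(6,4) (column 4); (3,1)–(5,1) (column 1); (4,5)–(8,5) (column 5).
Same diagonal: (1,4)–(2,3) (|1−2| = |4−3| = 1); (2,3)–(4,5) (|2−4| = |3−5| = 2); (3,1)–(6,4) (|3−6| = |1−4| = 3); (4,5)–(7,2) (|4−7| = |5−2| = 3); (5,1)–(10,6) (|5−10| = |1−6| = 5).
Total attacking pairs: 8.

8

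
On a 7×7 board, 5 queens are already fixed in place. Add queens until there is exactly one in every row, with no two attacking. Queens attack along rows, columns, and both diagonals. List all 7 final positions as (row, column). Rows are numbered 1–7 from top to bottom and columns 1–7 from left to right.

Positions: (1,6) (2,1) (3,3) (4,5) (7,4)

(1,6) (2,1) (3,3) (4,5) (5,7) (6,2) (7,4)

Row 5: attacked by (1,6)→{2,6}; (2,1)→{1,4}; (3,3)→{1,3,5}; (4,5)→{4,5,6}; (7,4)→{2,4,6}. Safe: 7. Place at column 7.
Row 6: attacked by (1,6)→{1,6}; (2,1)→{1,5}; (3,3)→{3,6}; (4,5)→{3,5,7}; (5,7)→{6,7}; (7,4)→{3,4,5}. Safe: 2. Place at column 2.
Columns [6, 1, 3, 5, 7, 2, 4], r−c [-5, 1, 0, -1, -2, 4, 3], r+c [7, 3, 6, 9, 12, 8, 11] are all distinct, so no two queens attack.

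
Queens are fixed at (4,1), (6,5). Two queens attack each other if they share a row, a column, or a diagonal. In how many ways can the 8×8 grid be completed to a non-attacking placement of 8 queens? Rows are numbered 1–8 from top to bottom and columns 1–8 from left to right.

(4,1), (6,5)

6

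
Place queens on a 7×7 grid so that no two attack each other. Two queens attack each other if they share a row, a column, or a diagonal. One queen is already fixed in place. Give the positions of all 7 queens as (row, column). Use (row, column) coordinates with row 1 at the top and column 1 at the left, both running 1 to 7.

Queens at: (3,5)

(1,2) (2,7) (3,5) (4,3) (5,1) (6,6) (7,4)

Row 1: attacked by (3,5)→{3,5,7}. Safe: 1, 2, 4, 6. Place at column 2.
Row 2: attacked by (1,2)→{1,2,3}; (3,5)→{4,5,6}. Safe: 7. Place at column 7.
Row 4: attacked by (1,2)→{2,5}; (2,7)→{5,7}; (3,5)→{4,5,6}. Safe: 1, 3. Place at column 3.
Row 5: attacked by (1,2)→{2,6}; (2,7)→{4,7}; (3,5)→{3,5,7}; (4,3)→{2,3,4}. Safe: 1. Place at column 1.
Row 6: attacked by (1,2)→{2,7}; (2,7)→{3,7}; (3,5)→{2,5}; (4,3)→{1,3,5}; (5,1)→{1,2}. Safe: 4, 6. Place at column 6.
Row 7: attacked by (1,2)→{2}; (2,7)→{2,7}; (3,5)→{1,5}; (4,3)→{3,6}; (5,1)→{1,3}; (6,6)→{5,6,7}. Safe: 4. Place at column 4.
Columns [2, 7, 5, 3, 1, 6, 4], r−c [-1, -5, -2, 1, 4, 0, 3], r+c [3, 9, 8, 7, 6, 12, 11] are all distinct, so no two queens attack.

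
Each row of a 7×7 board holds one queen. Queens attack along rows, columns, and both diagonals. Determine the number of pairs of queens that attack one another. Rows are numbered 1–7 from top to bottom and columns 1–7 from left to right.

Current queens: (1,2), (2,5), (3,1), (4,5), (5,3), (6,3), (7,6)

5

Same column: (2,5)–(4,5) (column 5); (5,3)–(6,3) (column 3).
Same diagonal: (1,2)–(4,5) (|1−4| = |2−5| = 3); (3,1)–(5,3) (|3−5| = |1−3| = 2); (4,5)–(6,3) (|4−6| = |5−3| = 2).
Total attacking pairs: 5.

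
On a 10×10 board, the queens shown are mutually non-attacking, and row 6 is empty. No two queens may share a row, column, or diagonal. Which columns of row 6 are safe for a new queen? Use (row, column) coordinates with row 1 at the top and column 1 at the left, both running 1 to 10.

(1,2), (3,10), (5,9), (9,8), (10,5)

columns 3, 4, 6

(1,2) attacks row 6 at column 2 and diagonals 7.
(3,10) attacks row 6 at column 10 and diagonals 7.
(5,9) attacks row 6 at column 9 and diagonals 8, 10.
(9,8) attacks row 6 at column 8 and diagonals 5.
(10,5) attacks row 6 at column 5 and diagonals 1, 9.
Attacked columns: {1, 2, 5, 7, 8, 9, 10}. Safe: {3, 4, 6}.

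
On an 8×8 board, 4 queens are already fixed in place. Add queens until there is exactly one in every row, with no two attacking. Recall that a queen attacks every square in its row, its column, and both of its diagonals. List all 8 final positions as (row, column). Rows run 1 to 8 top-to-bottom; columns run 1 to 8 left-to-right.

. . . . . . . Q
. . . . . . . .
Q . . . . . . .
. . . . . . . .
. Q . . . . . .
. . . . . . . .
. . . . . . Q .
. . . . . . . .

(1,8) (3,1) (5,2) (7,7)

(1,8) (2,3) (3,1) (4,6) (5,2) (6,5) (7,7) (8,4)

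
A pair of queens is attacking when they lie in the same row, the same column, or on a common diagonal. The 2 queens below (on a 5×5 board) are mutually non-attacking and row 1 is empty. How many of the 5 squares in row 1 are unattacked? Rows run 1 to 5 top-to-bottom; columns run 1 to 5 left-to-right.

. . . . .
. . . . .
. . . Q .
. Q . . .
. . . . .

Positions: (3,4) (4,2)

2

(3,4) attacks row 1 at column 4 and diagonals 2.
(4,2) attacks row 1 at column 2 and diagonals 5.
Attacked columns: {2, 4, 5}. Safe: {1, 3}.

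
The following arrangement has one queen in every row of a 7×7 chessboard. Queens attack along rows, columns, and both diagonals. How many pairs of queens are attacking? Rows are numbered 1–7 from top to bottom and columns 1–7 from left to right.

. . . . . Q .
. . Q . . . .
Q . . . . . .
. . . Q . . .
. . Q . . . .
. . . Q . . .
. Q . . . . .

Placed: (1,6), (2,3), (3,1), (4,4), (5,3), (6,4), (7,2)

Same column: (2,3)–(5,3) (column 3); (4,4)–(6,4) (column 4).
Same diagonal: (3,1)–(5,3) (|3−5| = |1−3| = 2); (3,1)–(6,4) (|3−6| = |1−4| = 3); (4,4)–(5,3) (|4−5| = |4−3| = 1); (5,3)–(6,4) (|5−6| = |3−4| = 1).
Total attacking pairs: 6.

6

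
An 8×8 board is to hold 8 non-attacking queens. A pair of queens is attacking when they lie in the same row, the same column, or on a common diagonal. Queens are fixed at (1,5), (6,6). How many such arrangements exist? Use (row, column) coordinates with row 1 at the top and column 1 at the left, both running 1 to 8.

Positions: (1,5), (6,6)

2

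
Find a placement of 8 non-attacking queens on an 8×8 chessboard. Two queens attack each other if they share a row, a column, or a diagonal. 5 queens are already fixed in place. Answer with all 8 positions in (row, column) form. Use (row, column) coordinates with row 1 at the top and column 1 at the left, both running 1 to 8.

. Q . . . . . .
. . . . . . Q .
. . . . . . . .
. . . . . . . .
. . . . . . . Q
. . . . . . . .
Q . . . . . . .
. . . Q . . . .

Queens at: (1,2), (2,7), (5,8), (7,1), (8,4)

Row 3: attacked by (1,2)→{2,4}; (2,7)→{6,7,8}; (5,8)→{6,8}; (7,1)→{1,5}; (8,4)→{4}. Safe: 3. Place at column 3.
Row 4: attacked by (1,2)→{2,5}; (2,7)→{5,7}; (3,3)→{2,3,4}; (5,8)→{7,8}; (7,1)→{1,4}; (8,4)→{4,8}. Safe: 6. Place at column 6.
Row 6: attacked by (1,2)→{2,7}; (2,7)→{3,7}; (3,3)→{3,6}; (4,6)→{4,6,8}; (5,8)→{7,8}; (7,1)→{1,2}; (8,4)→{2,4,6}. Safe: 5. Place at column 5.
Columns [2, 7, 3, 6, 8, 5, 1, 4], r−c [-1, -5, 0, -2, -3, 1, 6, 4], r+c [3, 9, 6, 10, 13, 11, 8, 12] are all distinct, so no two queens attack.

(1,2) (2,7) (3,3) (4,6) (5,8) (6,5) (7,1) (8,4)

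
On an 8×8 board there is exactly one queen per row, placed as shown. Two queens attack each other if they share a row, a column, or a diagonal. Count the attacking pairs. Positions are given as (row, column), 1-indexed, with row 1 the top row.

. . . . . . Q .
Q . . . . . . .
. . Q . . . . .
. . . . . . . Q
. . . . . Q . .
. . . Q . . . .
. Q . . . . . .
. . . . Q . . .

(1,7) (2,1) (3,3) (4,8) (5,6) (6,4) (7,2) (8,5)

All columns are distinct and no two queens satisfy |Δrow| = |Δcol|, so no pair attacks.

0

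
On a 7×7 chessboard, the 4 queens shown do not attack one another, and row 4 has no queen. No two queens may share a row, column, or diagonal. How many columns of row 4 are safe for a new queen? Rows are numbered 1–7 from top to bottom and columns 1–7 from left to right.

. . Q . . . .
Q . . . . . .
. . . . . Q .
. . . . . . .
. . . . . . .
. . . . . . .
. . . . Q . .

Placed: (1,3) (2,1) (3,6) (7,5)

1

(1,3) attacks row 4 at column 3 and diagonals 6.
(2,1) attacks row 4 at column 1 and diagonals 3.
(3,6) attacks row 4 at column 6 and diagonals 5, 7.
(7,5) attacks row 4 at column 5 and diagonals 2.
Attacked columns: {1, 2, 3, 5, 6, 7}. Safe: {4}.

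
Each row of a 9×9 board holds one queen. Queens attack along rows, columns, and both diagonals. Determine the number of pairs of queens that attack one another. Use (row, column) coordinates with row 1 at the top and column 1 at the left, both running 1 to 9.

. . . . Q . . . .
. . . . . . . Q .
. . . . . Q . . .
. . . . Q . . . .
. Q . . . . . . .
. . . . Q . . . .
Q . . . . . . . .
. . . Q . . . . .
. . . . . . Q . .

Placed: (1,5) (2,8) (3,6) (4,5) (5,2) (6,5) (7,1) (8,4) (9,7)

4

Same column: (1,5)–(4,5) (column 5); (1,5)–(6,5) (column 5); (4,5)–(6,5) (column 5).
Same diagonal: (3,6)–(4,5) (|3−4| = |6−5| = 1).
Total attacking pairs: 4.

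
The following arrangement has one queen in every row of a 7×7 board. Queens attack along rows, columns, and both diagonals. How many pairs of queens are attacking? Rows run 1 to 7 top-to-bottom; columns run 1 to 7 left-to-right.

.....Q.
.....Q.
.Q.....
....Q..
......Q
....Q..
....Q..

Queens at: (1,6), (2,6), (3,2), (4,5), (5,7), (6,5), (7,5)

6

Same column: (1,6)–(2,6) (column 6); (4,5)–(6,5) (column 5); (4,5)–(7,5) (column 5); (6,5)–(7,5) (column 5).
Same diagonal: (3,2)–(6,5) (|3−6| = |2−5| = 3); (5,7)–(7,5) (|5−7| = |7−5| = 2).
Total attacking pairs: 6.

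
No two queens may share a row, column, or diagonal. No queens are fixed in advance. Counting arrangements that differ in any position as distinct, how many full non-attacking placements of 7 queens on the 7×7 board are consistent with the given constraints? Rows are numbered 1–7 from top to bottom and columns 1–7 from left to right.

Branch on row 1: col 1 → 4; col 2 → 7; col 3 → 6; col 4 → 6; col 5 → 6; col 6 → 7; col 7 → 4.
Sum: 4 + 7 + 6 + 6 + 6 + 7 + 4 = 40.
(This is the classic 7-queens count.)

40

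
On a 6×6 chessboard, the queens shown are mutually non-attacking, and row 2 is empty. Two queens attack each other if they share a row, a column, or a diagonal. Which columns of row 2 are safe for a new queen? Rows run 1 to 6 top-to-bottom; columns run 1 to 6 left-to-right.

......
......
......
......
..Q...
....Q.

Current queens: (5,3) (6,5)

columns 2, 4

(5,3) attacks row 2 at column 3 and diagonals 6.
(6,5) attacks row 2 at column 5 and diagonals 1.
Attacked columns: {1, 3, 5, 6}. Safe: {2, 4}.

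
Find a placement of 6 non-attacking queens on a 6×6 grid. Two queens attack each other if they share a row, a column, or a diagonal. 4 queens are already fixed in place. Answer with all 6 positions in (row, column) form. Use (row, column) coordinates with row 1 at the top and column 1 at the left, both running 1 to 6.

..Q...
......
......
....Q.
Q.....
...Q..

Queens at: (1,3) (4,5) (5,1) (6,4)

Row 2: attacked by (1,3)→{2,3,4}; (4,5)→{3,5}; (5,1)→{1,4}; (6,4)→{4}. Safe: 6. Place at column 6.
Row 3: attacked by (1,3)→{1,3,5}; (2,6)→{5,6}; (4,5)→{4,5,6}; (5,1)→{1,3}; (6,4)→{1,4}. Safe: 2. Place at column 2.
Columns [3, 6, 2, 5, 1, 4], r−c [-2, -4, 1, -1, 4, 2], r+c [4, 8, 5, 9, 6, 10] are all distinct, so no two queens attack.

(1,3) (2,6) (3,2) (4,5) (5,1) (6,4)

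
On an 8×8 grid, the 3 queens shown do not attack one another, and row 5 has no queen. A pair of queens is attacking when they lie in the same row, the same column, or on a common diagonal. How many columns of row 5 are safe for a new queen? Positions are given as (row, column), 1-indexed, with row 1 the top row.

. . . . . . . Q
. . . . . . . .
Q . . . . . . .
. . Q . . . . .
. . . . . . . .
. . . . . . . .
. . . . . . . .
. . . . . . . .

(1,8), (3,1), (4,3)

(1,8) attacks row 5 at column 8 and diagonals 4.
(3,1) attacks row 5 at column 1 and diagonals 3.
(4,3) attacks row 5 at column 3 and diagonals 2, 4.
Attacked columns: {1, 2, 3, 4, 8}. Safe: {5, 6, 7}.

3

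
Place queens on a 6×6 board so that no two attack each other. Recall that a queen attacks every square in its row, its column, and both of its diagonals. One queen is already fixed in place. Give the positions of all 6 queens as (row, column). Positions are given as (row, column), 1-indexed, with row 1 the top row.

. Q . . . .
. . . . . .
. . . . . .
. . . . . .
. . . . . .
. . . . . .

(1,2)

Row 2: attacked by (1,2)→{1,2,3}. Safe: 4, 5, 6. Place at column 4.
Row 3: attacked by (1,2)→{2,4}; (2,4)→{3,4,5}. Safe: 1, 6. Place at column 6.
Row 4: attacked by (1,2)→{2,5}; (2,4)→{2,4,6}; (3,6)→{5,6}. Safe: 1, 3. Place at column 1.
Row 5: attacked by (1,2)→{2,6}; (2,4)→{1,4}; (3,6)→{4,6}; (4,1)→{1,2}. Safe: 3, 5. Place at column 3.
Row 6: attacked by (1,2)→{2}; (2,4)→{4}; (3,6)→{3,6}; (4,1)→{1,3}; (5,3)→{2,3,4}. Safe: 5. Place at column 5.
Columns [2, 4, 6, 1, 3, 5], r−c [-1, -2, -3, 3, 2, 1], r+c [3, 6, 9, 5, 8, 11] are all distinct, so no two queens attack.

(1,2) (2,4) (3,6) (4,1) (5,3) (6,5)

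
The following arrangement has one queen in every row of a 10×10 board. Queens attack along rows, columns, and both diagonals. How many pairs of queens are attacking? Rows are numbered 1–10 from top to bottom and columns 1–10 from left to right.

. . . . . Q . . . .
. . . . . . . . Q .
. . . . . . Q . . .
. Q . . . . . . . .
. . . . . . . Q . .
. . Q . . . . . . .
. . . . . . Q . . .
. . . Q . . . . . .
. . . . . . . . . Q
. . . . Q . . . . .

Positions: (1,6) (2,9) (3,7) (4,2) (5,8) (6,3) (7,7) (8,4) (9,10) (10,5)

Same column: (3,7)–(7,7) (column 7).
Total attacking pairs: 1.

1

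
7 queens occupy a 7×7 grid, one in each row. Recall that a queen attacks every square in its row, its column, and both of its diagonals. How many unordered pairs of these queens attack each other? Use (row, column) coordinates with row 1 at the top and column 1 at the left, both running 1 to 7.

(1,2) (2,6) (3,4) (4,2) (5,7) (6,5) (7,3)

Same column: (1,2)–(4,2) (column 2).
Same diagonal: (1,2)–(3,4) (|1−3| = |2−4| = 2).
Total attacking pairs: 2.

2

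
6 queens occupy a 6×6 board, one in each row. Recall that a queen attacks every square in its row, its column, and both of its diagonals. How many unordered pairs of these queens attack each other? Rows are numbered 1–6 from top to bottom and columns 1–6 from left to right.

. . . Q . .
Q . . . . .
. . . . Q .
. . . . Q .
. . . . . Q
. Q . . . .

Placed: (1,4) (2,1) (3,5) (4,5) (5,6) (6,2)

3

Same column: (3,5)–(4,5) (column 5).
Same diagonal: (3,5)–(6,2) (|3−6| = |5−2| = 3); (4,5)–(5,6) (|4−5| = |5−6| = 1).
Total attacking pairs: 3.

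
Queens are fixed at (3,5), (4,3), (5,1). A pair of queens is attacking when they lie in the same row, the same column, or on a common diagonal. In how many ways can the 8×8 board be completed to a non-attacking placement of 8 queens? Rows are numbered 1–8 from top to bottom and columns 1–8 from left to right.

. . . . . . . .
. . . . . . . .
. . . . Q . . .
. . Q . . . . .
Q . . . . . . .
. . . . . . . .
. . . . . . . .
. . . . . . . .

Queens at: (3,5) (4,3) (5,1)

3

Branch on row 1: col 2 → 0; col 4 → 2; col 8 → 1.
Sum: 0 + 2 + 1 = 3.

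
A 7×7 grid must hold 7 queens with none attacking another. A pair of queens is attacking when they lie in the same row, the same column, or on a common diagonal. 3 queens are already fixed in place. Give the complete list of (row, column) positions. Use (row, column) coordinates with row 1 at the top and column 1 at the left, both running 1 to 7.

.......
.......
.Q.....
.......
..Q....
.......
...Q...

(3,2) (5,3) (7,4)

(1,1) (2,5) (3,2) (4,6) (5,3) (6,7) (7,4)

Row 1: attacked by (3,2)→{2,4}; (5,3)→{3,7}; (7,4)→{4}. Safe: 1, 5, 6. Place at column 1.
Row 2: attacked by (1,1)→{1,2}; (3,2)→{1,2,3}; (5,3)→{3,6}; (7,4)→{4}. Safe: 5, 7. Place at column 5.
Row 4: attacked by (1,1)→{1,4}; (2,5)→{3,5,7}; (3,2)→{1,2,3}; (5,3)→{2,3,4}; (7,4)→{1,4,7}. Safe: 6. Place at column 6.
Row 6: attacked by (1,1)→{1,6}; (2,5)→{1,5}; (3,2)→{2,5}; (4,6)→{4,6}; (5,3)→{2,3,4}; (7,4)→{3,4,5}. Safe: 7. Place at column 7.
Columns [1, 5, 2, 6, 3, 7, 4], r−c [0, -3, 1, -2, 2, -1, 3], r+c [2, 7, 5, 10, 8, 13, 11] are all distinct, so no two queens attack.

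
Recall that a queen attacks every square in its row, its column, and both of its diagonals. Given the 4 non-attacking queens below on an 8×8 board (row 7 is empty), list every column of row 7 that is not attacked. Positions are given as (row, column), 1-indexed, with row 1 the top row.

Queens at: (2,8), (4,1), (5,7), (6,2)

columns 6

(2,8) attacks row 7 at column 8 and diagonals 3.
(4,1) attacks row 7 at column 1 and diagonals 4.
(5,7) attacks row 7 at column 7 and diagonals 5.
(6,2) attacks row 7 at column 2 and diagonals 1, 3.
Attacked columns: {1, 2, 3, 4, 5, 7, 8}. Safe: {6}.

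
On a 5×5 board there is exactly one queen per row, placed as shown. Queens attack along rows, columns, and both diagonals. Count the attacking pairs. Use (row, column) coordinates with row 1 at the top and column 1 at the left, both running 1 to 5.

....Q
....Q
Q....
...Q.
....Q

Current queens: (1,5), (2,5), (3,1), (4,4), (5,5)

4

Same column: (1,5)–(2,5) (column 5); (1,5)–(5,5) (column 5); (2,5)–(5,5) (column 5).
Same diagonal: (4,4)–(5,5) (|4−5| = |4−5| = 1).
Total attacking pairs: 4.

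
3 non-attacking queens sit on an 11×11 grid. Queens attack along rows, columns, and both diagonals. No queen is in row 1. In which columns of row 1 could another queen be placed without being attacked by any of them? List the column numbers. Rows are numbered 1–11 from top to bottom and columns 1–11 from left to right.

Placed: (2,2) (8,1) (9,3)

columns 4, 5, 6, 7, 9, 10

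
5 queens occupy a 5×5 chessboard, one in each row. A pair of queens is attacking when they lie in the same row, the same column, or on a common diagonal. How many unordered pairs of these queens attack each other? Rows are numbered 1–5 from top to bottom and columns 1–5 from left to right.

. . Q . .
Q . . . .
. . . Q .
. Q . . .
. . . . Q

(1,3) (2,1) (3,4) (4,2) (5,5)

All columns are distinct and no two queens satisfy |Δrow| = |Δcol|, so no pair attacks.

0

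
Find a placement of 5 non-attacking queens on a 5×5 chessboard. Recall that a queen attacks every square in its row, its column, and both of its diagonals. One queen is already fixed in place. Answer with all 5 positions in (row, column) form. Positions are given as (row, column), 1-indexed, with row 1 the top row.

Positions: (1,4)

Row 2: attacked by (1,4)→{3,4,5}. Safe: 1, 2. Place at column 1.
Row 3: attacked by (1,4)→{2,4}; (2,1)→{1,2}. Safe: 3, 5. Place at column 3.
Row 4: attacked by (1,4)→{1,4}; (2,1)→{1,3}; (3,3)→{2,3,4}. Safe: 5. Place at column 5.
Row 5: attacked by (1,4)→{4}; (2,1)→{1,4}; (3,3)→{1,3,5}; (4,5)→{4,5}. Safe: 2. Place at column 2.
Columns [4, 1, 3, 5, 2], r−c [-3, 1, 0, -1, 3], r+c [5, 3, 6, 9, 7] are all distinct, so no two queens attack.

(1,4) (2,1) (3,3) (4,5) (5,2)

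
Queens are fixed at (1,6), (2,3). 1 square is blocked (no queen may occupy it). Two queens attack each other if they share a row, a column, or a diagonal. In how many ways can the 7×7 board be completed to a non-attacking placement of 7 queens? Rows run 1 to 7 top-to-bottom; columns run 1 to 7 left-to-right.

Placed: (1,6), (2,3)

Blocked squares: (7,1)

3

Branch on row 3: col 1 → 1; col 5 → 1; col 7 → 1.
Sum: 1 + 1 + 1 = 3.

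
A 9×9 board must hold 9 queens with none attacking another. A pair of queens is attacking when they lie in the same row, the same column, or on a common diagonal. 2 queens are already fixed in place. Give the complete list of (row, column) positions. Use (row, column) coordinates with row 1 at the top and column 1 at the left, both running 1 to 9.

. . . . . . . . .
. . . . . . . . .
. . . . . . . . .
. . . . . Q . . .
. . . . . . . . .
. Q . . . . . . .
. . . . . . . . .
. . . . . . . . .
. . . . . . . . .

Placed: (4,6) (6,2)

(1,1) (2,3) (3,8) (4,6) (5,9) (6,2) (7,5) (8,7) (9,4)

Row 1: attacked by (4,6)→{3,6,9}; (6,2)→{2,7}. Safe: 1, 4, 5, 8. Place at column 1.
Row 2: attacked by (1,1)→{1,2}; (4,6)→{4,6,8}; (6,2)→{2,6}. Safe: 3, 5, 7, 9. Place at column 3.
Row 3: attacked by (1,1)→{1,3}; (2,3)→{2,3,4}; (4,6)→{5,6,7}; (6,2)→{2,5}. Safe: 8, 9. Place at column 8.
Row 5: attacked by (1,1)→{1,5}; (2,3)→{3,6}; (3,8)→{6,8}; (4,6)→{5,6,7}; (6,2)→{1,2,3}. Safe: 4, 9. Place at column 9.
Row 7: attacked by (1,1)→{1,7}; (2,3)→{3,8}; (3,8)→{4,8}; (4,6)→{3,6,9}; (5,9)→{7,9}; (6,2)→{1,2,3}. Safe: 5. Place at column 5.
Row 8: attacked by (1,1)→{1,8}; (2,3)→{3,9}; (3,8)→{3,8}; (4,6)→{2,6}; (5,9)→{6,9}; (6,2)→{2,4}; (7,5)→{4,5,6}. Safe: 7. Place at column 7.
Row 9: attacked by (1,1)→{1,9}; (2,3)→{3}; (3,8)→{2,8}; (4,6)→{1,6}; (5,9)→{5,9}; (6,2)→{2,5}; (7,5)→{3,5,7}; (8,7)→{6,7,8}. Safe: 4. Place at column 4.
Columns [1, 3, 8, 6, 9, 2, 5, 7, 4], r−c [0, -1, -5, -2, -4, 4, 2, 1, 5], r+c [2, 5, 11, 10, 14, 8, 12, 15, 13] are all distinct, so no two queens attack.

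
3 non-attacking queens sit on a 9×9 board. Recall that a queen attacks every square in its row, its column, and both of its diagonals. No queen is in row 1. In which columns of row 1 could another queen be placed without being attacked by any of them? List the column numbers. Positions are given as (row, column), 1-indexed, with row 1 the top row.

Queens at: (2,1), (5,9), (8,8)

columns 3, 4, 6, 7

(2,1) attacks row 1 at column 1 and diagonals 2.
(5,9) attacks row 1 at column 9 and diagonals 5.
(8,8) attacks row 1 at column 8 and diagonals 1.
Attacked columns: {1, 2, 5, 8, 9}. Safe: {3, 4, 6, 7}.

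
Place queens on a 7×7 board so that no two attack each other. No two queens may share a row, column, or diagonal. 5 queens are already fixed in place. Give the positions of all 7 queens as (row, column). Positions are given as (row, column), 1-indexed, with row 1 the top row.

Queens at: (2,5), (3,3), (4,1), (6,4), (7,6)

Row 1: attacked by (2,5)→{4,5,6}; (3,3)→{1,3,5}; (4,1)→{1,4}; (6,4)→{4}; (7,6)→{6}. Safe: 2, 7. Place at column 2.
Row 5: attacked by (1,2)→{2,6}; (2,5)→{2,5}; (3,3)→{1,3,5}; (4,1)→{1,2}; (6,4)→{3,4,5}; (7,6)→{4,6}. Safe: 7. Place at column 7.
Columns [2, 5, 3, 1, 7, 4, 6], r−c [-1, -3, 0, 3, -2, 2, 1], r+c [3, 7, 6, 5, 12, 10, 13] are all distinct, so no two queens attack.

(1,2) (2,5) (3,3) (4,1) (5,7) (6,4) (7,6)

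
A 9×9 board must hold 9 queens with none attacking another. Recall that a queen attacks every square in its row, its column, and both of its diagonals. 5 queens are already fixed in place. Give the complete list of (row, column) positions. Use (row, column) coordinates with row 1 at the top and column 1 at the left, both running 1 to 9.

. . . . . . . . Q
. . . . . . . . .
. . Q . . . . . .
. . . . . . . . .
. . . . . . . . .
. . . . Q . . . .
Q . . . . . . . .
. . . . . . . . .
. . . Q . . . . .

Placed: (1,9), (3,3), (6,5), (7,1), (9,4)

(1,9) (2,7) (3,3) (4,8) (5,2) (6,5) (7,1) (8,6) (9,4)

Row 2: attacked by (1,9)→{8,9}; (3,3)→{2,3,4}; (6,5)→{1,5,9}; (7,1)→{1,6}; (9,4)→{4}. Safe: 7. Place at column 7.
Row 4: attacked by (1,9)→{6,9}; (2,7)→{5,7,9}; (3,3)→{2,3,4}; (6,5)→{3,5,7}; (7,1)→{1,4}; (9,4)→{4,9}. Safe: 8. Place at column 8.
Row 5: attacked by (1,9)→{5,9}; (2,7)→{4,7}; (3,3)→{1,3,5}; (4,8)→{7,8,9}; (6,5)→{4,5,6}; (7,1)→{1,3}; (9,4)→{4,8}. Safe: 2. Place at column 2.
Row 8: attacked by (1,9)→{2,9}; (2,7)→{1,7}; (3,3)→{3,8}; (4,8)→{4,8}; (5,2)→{2,5}; (6,5)→{3,5,7}; (7,1)→{1,2}; (9,4)→{3,4,5}. Safe: 6. Place at column 6.
Columns [9, 7, 3, 8, 2, 5, 1, 6, 4], r−c [-8, -5, 0, -4, 3, 1, 6, 2, 5], r+c [10, 9, 6, 12, 7, 11, 8, 14, 13] are all distinct, so no two queens attack.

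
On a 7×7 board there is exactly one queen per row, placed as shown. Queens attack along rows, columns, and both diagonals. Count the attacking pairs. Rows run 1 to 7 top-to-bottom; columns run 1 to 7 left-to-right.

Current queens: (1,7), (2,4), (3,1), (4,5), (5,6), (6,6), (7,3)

Same column: (5,6)–(6,6) (column 6).
Same diagonal: (4,5)–(5,6) (|4−5| = |5−6| = 1).
Total attacking pairs: 2.

2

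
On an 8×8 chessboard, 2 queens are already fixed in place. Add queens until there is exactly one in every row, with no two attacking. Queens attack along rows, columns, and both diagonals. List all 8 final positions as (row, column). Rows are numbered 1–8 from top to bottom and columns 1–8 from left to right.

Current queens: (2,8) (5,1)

(1,3) (2,8) (3,4) (4,7) (5,1) (6,6) (7,2) (8,5)

Row 1: attacked by (2,8)→{7,8}; (5,1)→{1,5}. Safe: 2, 3, 4, 6. Place at column 3.
Row 3: attacked by (1,3)→{1,3,5}; (2,8)→{7,8}; (5,1)→{1,3}. Safe: 2, 4, 6. Place at column 4.
Row 4: attacked by (1,3)→{3,6}; (2,8)→{6,8}; (3,4)→{3,4,5}; (5,1)→{1,2}. Safe: 7. Place at column 7.
Row 6: attacked by (1,3)→{3,8}; (2,8)→{4,8}; (3,4)→{1,4,7}; (4,7)→{5,7}; (5,1)→{1,2}. Safe: 6. Place at column 6.
Row 7: attacked by (1,3)→{3}; (2,8)→{3,8}; (3,4)→{4,8}; (4,7)→{4,7}; (5,1)→{1,3}; (6,6)→{5,6,7}. Safe: 2. Place at column 2.
Row 8: attacked by (1,3)→{3}; (2,8)→{2,8}; (3,4)→{4}; (4,7)→{3,7}; (5,1)→{1,4}; (6,6)→{4,6,8}; (7,2)→{1,2,3}. Safe: 5. Place at column 5.
Columns [3, 8, 4, 7, 1, 6, 2, 5], r−c [-2, -6, -1, -3, 4, 0, 5, 3], r+c [4, 10, 7, 11, 6, 12, 9, 13] are all distinct, so no two queens attack.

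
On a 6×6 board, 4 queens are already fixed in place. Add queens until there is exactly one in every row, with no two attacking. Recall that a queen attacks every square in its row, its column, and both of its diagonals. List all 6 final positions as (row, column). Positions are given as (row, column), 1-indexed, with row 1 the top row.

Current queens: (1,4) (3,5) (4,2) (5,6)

(1,4) (2,1) (3,5) (4,2) (5,6) (6,3)

Row 2: attacked by (1,4)→{3,4,5}; (3,5)→{4,5,6}; (4,2)→{2,4}; (5,6)→{3,6}. Safe: 1. Place at column 1.
Row 6: attacked by (1,4)→{4}; (2,1)→{1,5}; (3,5)→{2,5}; (4,2)→{2,4}; (5,6)→{5,6}. Safe: 3. Place at column 3.
Columns [4, 1, 5, 2, 6, 3], r−c [-3, 1, -2, 2, -1, 3], r+c [5, 3, 8, 6, 11, 9] are all distinct, so no two queens attack.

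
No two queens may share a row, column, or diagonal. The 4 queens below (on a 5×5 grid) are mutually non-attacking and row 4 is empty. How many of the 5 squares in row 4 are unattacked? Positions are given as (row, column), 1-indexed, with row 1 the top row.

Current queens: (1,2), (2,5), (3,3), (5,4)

1

(1,2) attacks row 4 at column 2 and diagonals 5.
(2,5) attacks row 4 at column 5 and diagonals 3.
(3,3) attacks row 4 at column 3 and diagonals 2, 4.
(5,4) attacks row 4 at column 4 and diagonals 3, 5.
Attacked columns: {2, 3, 4, 5}. Safe: {1}.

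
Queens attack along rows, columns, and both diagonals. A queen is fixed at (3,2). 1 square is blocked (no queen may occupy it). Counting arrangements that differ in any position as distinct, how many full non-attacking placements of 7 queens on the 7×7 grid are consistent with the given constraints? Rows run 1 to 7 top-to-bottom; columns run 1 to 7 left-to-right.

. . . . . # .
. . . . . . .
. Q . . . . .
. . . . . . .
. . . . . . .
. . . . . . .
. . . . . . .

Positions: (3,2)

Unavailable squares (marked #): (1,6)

5

Branch on row 1: col 1 → 1; col 3 → 2; col 5 → 2; col 7 → 0.
Sum: 1 + 2 + 2 + 0 = 5.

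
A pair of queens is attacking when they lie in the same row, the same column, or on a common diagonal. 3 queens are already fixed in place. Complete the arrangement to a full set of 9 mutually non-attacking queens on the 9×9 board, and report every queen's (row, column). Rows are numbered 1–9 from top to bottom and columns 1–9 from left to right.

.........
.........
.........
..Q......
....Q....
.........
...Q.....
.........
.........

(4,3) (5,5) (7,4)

Row 1: attacked by (4,3)→{3,6}; (5,5)→{1,5,9}; (7,4)→{4}. Safe: 2, 7, 8. Place at column 2.
Row 2: attacked by (1,2)→{1,2,3}; (4,3)→{1,3,5}; (5,5)→{2,5,8}; (7,4)→{4,9}. Safe: 6, 7. Place at column 6.
Row 3: attacked by (1,2)→{2,4}; (2,6)→{5,6,7}; (4,3)→{2,3,4}; (5,5)→{3,5,7}; (7,4)→{4,8}. Safe: 1, 9. Place at column 9.
Row 6: attacked by (1,2)→{2,7}; (2,6)→{2,6}; (3,9)→{6,9}; (4,3)→{1,3,5}; (5,5)→{4,5,6}; (7,4)→{3,4,5}. Safe: 8. Place at column 8.
Row 8: attacked by (1,2)→{2,9}; (2,6)→{6}; (3,9)→{4,9}; (4,3)→{3,7}; (5,5)→{2,5,8}; (6,8)→{6,8}; (7,4)→{3,4,5}. Safe: 1. Place at column 1.
Row 9: attacked by (1,2)→{2}; (2,6)→{6}; (3,9)→{3,9}; (4,3)→{3,8}; (5,5)→{1,5,9}; (6,8)→{5,8}; (7,4)→{2,4,6}; (8,1)→{1,2}. Safe: 7. Place at column 7.
Columns [2, 6, 9, 3, 5, 8, 4, 1, 7], r−c [-1, -4, -6, 1, 0, -2, 3, 7, 2], r+c [3, 8, 12, 7, 10, 14, 11, 9, 16] are all distinct, so no two queens attack.

(1,2) (2,6) (3,9) (4,3) (5,5) (6,8) (7,4) (8,1) (9,7)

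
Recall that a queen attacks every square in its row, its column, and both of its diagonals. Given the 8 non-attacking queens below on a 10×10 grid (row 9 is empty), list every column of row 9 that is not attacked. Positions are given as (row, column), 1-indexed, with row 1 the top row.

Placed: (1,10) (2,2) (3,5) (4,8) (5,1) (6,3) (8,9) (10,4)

columns 7

(1,10) attacks row 9 at column 10 and diagonals 2.
(2,2) attacks row 9 at column 2 and diagonals 9.
(3,5) attacks row 9 at column 5.
(4,8) attacks row 9 at column 8 and diagonals 3.
(5,1) attacks row 9 at column 1 and diagonals 5.
(6,3) attacks row 9 at column 3 and diagonals 6.
(8,9) attacks row 9 at column 9 and diagonals 8, 10.
(10,4) attacks row 9 at column 4 and diagonals 3, 5.
Attacked columns: {1, 2, 3, 4, 5, 6, 8, 9, 10}. Safe: {7}.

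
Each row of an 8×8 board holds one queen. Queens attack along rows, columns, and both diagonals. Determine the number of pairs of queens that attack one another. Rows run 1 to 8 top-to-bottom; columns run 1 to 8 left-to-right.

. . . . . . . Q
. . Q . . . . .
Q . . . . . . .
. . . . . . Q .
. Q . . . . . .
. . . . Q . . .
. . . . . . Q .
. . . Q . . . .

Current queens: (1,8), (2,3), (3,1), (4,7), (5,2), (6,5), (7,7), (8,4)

2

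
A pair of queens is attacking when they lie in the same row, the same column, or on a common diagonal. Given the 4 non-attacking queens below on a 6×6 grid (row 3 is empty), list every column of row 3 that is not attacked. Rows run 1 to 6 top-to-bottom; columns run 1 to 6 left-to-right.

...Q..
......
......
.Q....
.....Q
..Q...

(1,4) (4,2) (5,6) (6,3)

(1,4) attacks row 3 at column 4 and diagonals 2, 6.
(4,2) attacks row 3 at column 2 and diagonals 1, 3.
(5,6) attacks row 3 at column 6 and diagonals 4.
(6,3) attacks row 3 at column 3 and diagonals 6.
Attacked columns: {1, 2, 3, 4, 6}. Safe: {5}.

columns 5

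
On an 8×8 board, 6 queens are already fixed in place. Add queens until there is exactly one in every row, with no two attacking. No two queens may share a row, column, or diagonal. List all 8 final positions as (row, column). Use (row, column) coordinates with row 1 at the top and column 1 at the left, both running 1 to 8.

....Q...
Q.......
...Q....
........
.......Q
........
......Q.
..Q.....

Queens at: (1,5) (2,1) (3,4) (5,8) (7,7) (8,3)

Row 4: attacked by (1,5)→{2,5,8}; (2,1)→{1,3}; (3,4)→{3,4,5}; (5,8)→{7,8}; (7,7)→{4,7}; (8,3)→{3,7}. Safe: 6. Place at column 6.
Row 6: attacked by (1,5)→{5}; (2,1)→{1,5}; (3,4)→{1,4,7}; (4,6)→{4,6,8}; (5,8)→{7,8}; (7,7)→{6,7,8}; (8,3)→{1,3,5}. Safe: 2. Place at column 2.
Columns [5, 1, 4, 6, 8, 2, 7, 3], r−c [-4, 1, -1, -2, -3, 4, 0, 5], r+c [6, 3, 7, 10, 13, 8, 14, 11] are all distinct, so no two queens attack.

(1,5) (2,1) (3,4) (4,6) (5,8) (6,2) (7,7) (8,3)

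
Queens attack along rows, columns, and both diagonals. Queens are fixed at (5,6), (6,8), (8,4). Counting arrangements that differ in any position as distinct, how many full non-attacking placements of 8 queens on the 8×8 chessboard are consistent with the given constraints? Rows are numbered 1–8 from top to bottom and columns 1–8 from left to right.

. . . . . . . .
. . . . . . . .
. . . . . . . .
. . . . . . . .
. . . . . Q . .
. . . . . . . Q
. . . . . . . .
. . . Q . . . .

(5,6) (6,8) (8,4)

Branch on row 1: col 1 → 0; col 5 → 0; col 7 → 1.
Sum: 0 + 0 + 1 = 1.

1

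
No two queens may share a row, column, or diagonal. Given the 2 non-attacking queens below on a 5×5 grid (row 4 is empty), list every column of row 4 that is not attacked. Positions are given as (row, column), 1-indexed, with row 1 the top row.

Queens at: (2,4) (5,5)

(2,4) attacks row 4 at column 4 and diagonals 2.
(5,5) attacks row 4 at column 5 and diagonals 4.
Attacked columns: {2, 4, 5}. Safe: {1, 3}.

columns 1, 3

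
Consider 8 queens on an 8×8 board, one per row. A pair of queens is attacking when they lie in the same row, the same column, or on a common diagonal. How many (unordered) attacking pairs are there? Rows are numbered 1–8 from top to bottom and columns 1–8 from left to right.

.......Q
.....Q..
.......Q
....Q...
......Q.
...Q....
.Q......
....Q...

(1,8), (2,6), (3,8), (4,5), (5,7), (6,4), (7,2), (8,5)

Same column: (1,8)–(3,8) (column 8); (4,5)–(8,5) (column 5).
Same diagonal: (1,8)–(4,5) (|1−4| = |8−5| = 3); (1,8)–(7,2) (|1−7| = |8−2| = 6); (4,5)–(7,2) (|4−7| = |5−2| = 3).
Total attacking pairs: 5.

5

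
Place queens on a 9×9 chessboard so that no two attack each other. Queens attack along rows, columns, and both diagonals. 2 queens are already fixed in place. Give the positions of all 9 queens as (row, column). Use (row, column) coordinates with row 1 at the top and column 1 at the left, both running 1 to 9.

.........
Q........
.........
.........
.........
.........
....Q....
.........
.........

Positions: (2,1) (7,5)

(1,3) (2,1) (3,8) (4,4) (5,9) (6,7) (7,5) (8,2) (9,6)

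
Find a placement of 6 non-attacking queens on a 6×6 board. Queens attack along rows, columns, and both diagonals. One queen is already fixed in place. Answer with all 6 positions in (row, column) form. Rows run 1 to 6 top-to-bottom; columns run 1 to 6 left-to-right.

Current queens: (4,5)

(1,3) (2,6) (3,2) (4,5) (5,1) (6,4)

Row 1: attacked by (4,5)→{2,5}. Safe: 1, 3, 4, 6. Place at column 3.
Row 2: attacked by (1,3)→{2,3,4}; (4,5)→{3,5}. Safe: 1, 6. Place at column 6.
Row 3: attacked by (1,3)→{1,3,5}; (2,6)→{5,6}; (4,5)→{4,5,6}. Safe: 2. Place at column 2.
Row 5: attacked by (1,3)→{3}; (2,6)→{3,6}; (3,2)→{2,4}; (4,5)→{4,5,6}. Safe: 1. Place at column 1.
Row 6: attacked by (1,3)→{3}; (2,6)→{2,6}; (3,2)→{2,5}; (4,5)→{3,5}; (5,1)→{1,2}. Safe: 4. Place at column 4.
Columns [3, 6, 2, 5, 1, 4], r−c [-2, -4, 1, -1, 4, 2], r+c [4, 8, 5, 9, 6, 10] are all distinct, so no two queens attack.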